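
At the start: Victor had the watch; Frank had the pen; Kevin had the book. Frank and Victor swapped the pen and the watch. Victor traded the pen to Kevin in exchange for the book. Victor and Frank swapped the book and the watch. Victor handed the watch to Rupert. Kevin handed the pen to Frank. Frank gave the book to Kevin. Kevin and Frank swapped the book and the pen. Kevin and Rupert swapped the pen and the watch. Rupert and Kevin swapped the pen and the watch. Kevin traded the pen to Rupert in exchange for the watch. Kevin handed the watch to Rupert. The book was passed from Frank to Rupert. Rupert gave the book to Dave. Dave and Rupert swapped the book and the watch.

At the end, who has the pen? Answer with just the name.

Tracking all object holders:
Start: watch:Victor, pen:Frank, book:Kevin
Event 1 (swap pen<->watch: now pen:Victor, watch:Frank). State: watch:Frank, pen:Victor, book:Kevin
Event 2 (swap pen<->book: now pen:Kevin, book:Victor). State: watch:Frank, pen:Kevin, book:Victor
Event 3 (swap book<->watch: now book:Frank, watch:Victor). State: watch:Victor, pen:Kevin, book:Frank
Event 4 (give watch: Victor -> Rupert). State: watch:Rupert, pen:Kevin, book:Frank
Event 5 (give pen: Kevin -> Frank). State: watch:Rupert, pen:Frank, book:Frank
Event 6 (give book: Frank -> Kevin). State: watch:Rupert, pen:Frank, book:Kevin
Event 7 (swap book<->pen: now book:Frank, pen:Kevin). State: watch:Rupert, pen:Kevin, book:Frank
Event 8 (swap pen<->watch: now pen:Rupert, watch:Kevin). State: watch:Kevin, pen:Rupert, book:Frank
Event 9 (swap pen<->watch: now pen:Kevin, watch:Rupert). State: watch:Rupert, pen:Kevin, book:Frank
Event 10 (swap pen<->watch: now pen:Rupert, watch:Kevin). State: watch:Kevin, pen:Rupert, book:Frank
Event 11 (give watch: Kevin -> Rupert). State: watch:Rupert, pen:Rupert, book:Frank
Event 12 (give book: Frank -> Rupert). State: watch:Rupert, pen:Rupert, book:Rupert
Event 13 (give book: Rupert -> Dave). State: watch:Rupert, pen:Rupert, book:Dave
Event 14 (swap book<->watch: now book:Rupert, watch:Dave). State: watch:Dave, pen:Rupert, book:Rupert

Final state: watch:Dave, pen:Rupert, book:Rupert
The pen is held by Rupert.

Answer: Rupert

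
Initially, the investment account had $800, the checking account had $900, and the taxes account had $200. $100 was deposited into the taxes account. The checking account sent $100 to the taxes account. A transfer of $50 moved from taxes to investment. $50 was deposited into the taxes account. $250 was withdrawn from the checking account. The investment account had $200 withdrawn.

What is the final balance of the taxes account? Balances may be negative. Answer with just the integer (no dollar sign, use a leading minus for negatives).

Tracking account balances step by step:
Start: investment=800, checking=900, taxes=200
Event 1 (deposit 100 to taxes): taxes: 200 + 100 = 300. Balances: investment=800, checking=900, taxes=300
Event 2 (transfer 100 checking -> taxes): checking: 900 - 100 = 800, taxes: 300 + 100 = 400. Balances: investment=800, checking=800, taxes=400
Event 3 (transfer 50 taxes -> investment): taxes: 400 - 50 = 350, investment: 800 + 50 = 850. Balances: investment=850, checking=800, taxes=350
Event 4 (deposit 50 to taxes): taxes: 350 + 50 = 400. Balances: investment=850, checking=800, taxes=400
Event 5 (withdraw 250 from checking): checking: 800 - 250 = 550. Balances: investment=850, checking=550, taxes=400
Event 6 (withdraw 200 from investment): investment: 850 - 200 = 650. Balances: investment=650, checking=550, taxes=400

Final balance of taxes: 400

Answer: 400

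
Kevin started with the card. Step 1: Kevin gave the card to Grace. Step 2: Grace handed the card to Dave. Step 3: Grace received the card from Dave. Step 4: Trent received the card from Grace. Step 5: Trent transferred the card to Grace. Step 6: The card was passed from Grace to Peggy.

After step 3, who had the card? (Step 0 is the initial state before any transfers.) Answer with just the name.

Answer: Grace

Derivation:
Tracking the card holder through step 3:
After step 0 (start): Kevin
After step 1: Grace
After step 2: Dave
After step 3: Grace

At step 3, the holder is Grace.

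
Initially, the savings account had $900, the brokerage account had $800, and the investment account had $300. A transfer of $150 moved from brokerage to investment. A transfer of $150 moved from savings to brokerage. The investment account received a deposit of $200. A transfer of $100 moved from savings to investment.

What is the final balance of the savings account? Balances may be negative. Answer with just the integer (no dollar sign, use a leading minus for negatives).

Tracking account balances step by step:
Start: savings=900, brokerage=800, investment=300
Event 1 (transfer 150 brokerage -> investment): brokerage: 800 - 150 = 650, investment: 300 + 150 = 450. Balances: savings=900, brokerage=650, investment=450
Event 2 (transfer 150 savings -> brokerage): savings: 900 - 150 = 750, brokerage: 650 + 150 = 800. Balances: savings=750, brokerage=800, investment=450
Event 3 (deposit 200 to investment): investment: 450 + 200 = 650. Balances: savings=750, brokerage=800, investment=650
Event 4 (transfer 100 savings -> investment): savings: 750 - 100 = 650, investment: 650 + 100 = 750. Balances: savings=650, brokerage=800, investment=750

Final balance of savings: 650

Answer: 650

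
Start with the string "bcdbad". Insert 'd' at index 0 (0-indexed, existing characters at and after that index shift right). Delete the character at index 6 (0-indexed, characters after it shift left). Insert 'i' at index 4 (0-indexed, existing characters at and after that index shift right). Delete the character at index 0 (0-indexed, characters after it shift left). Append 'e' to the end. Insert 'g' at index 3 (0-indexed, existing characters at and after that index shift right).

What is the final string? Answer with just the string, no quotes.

Applying each edit step by step:
Start: "bcdbad"
Op 1 (insert 'd' at idx 0): "bcdbad" -> "dbcdbad"
Op 2 (delete idx 6 = 'd'): "dbcdbad" -> "dbcdba"
Op 3 (insert 'i' at idx 4): "dbcdba" -> "dbcdiba"
Op 4 (delete idx 0 = 'd'): "dbcdiba" -> "bcdiba"
Op 5 (append 'e'): "bcdiba" -> "bcdibae"
Op 6 (insert 'g' at idx 3): "bcdibae" -> "bcdgibae"

Answer: bcdgibae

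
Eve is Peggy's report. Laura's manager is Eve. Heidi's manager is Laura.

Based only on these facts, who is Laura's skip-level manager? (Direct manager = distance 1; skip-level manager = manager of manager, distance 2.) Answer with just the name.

Reconstructing the manager chain from the given facts:
  Peggy -> Eve -> Laura -> Heidi
(each arrow means 'manager of the next')
Positions in the chain (0 = top):
  position of Peggy: 0
  position of Eve: 1
  position of Laura: 2
  position of Heidi: 3

Laura is at position 2; the skip-level manager is 2 steps up the chain, i.e. position 0: Peggy.

Answer: Peggy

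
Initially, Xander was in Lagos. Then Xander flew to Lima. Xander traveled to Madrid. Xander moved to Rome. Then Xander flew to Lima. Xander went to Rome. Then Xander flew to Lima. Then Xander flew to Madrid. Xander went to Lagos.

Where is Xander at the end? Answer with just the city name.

Answer: Lagos

Derivation:
Tracking Xander's location:
Start: Xander is in Lagos.
After move 1: Lagos -> Lima. Xander is in Lima.
After move 2: Lima -> Madrid. Xander is in Madrid.
After move 3: Madrid -> Rome. Xander is in Rome.
After move 4: Rome -> Lima. Xander is in Lima.
After move 5: Lima -> Rome. Xander is in Rome.
After move 6: Rome -> Lima. Xander is in Lima.
After move 7: Lima -> Madrid. Xander is in Madrid.
After move 8: Madrid -> Lagos. Xander is in Lagos.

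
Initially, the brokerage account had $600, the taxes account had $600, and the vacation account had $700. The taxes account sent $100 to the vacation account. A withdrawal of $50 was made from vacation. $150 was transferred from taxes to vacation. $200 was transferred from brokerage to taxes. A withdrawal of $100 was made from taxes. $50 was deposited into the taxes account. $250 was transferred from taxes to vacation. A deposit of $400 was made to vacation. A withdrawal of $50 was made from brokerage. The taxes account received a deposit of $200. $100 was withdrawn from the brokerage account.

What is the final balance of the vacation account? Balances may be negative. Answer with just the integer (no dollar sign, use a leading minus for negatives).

Tracking account balances step by step:
Start: brokerage=600, taxes=600, vacation=700
Event 1 (transfer 100 taxes -> vacation): taxes: 600 - 100 = 500, vacation: 700 + 100 = 800. Balances: brokerage=600, taxes=500, vacation=800
Event 2 (withdraw 50 from vacation): vacation: 800 - 50 = 750. Balances: brokerage=600, taxes=500, vacation=750
Event 3 (transfer 150 taxes -> vacation): taxes: 500 - 150 = 350, vacation: 750 + 150 = 900. Balances: brokerage=600, taxes=350, vacation=900
Event 4 (transfer 200 brokerage -> taxes): brokerage: 600 - 200 = 400, taxes: 350 + 200 = 550. Balances: brokerage=400, taxes=550, vacation=900
Event 5 (withdraw 100 from taxes): taxes: 550 - 100 = 450. Balances: brokerage=400, taxes=450, vacation=900
Event 6 (deposit 50 to taxes): taxes: 450 + 50 = 500. Balances: brokerage=400, taxes=500, vacation=900
Event 7 (transfer 250 taxes -> vacation): taxes: 500 - 250 = 250, vacation: 900 + 250 = 1150. Balances: brokerage=400, taxes=250, vacation=1150
Event 8 (deposit 400 to vacation): vacation: 1150 + 400 = 1550. Balances: brokerage=400, taxes=250, vacation=1550
Event 9 (withdraw 50 from brokerage): brokerage: 400 - 50 = 350. Balances: brokerage=350, taxes=250, vacation=1550
Event 10 (deposit 200 to taxes): taxes: 250 + 200 = 450. Balances: brokerage=350, taxes=450, vacation=1550
Event 11 (withdraw 100 from brokerage): brokerage: 350 - 100 = 250. Balances: brokerage=250, taxes=450, vacation=1550

Final balance of vacation: 1550

Answer: 1550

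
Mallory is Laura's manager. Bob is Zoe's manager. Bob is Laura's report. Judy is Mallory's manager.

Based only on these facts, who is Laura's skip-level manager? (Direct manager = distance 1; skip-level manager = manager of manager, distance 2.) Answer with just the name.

Answer: Judy

Derivation:
Reconstructing the manager chain from the given facts:
  Judy -> Mallory -> Laura -> Bob -> Zoe
(each arrow means 'manager of the next')
Positions in the chain (0 = top):
  position of Judy: 0
  position of Mallory: 1
  position of Laura: 2
  position of Bob: 3
  position of Zoe: 4

Laura is at position 2; the skip-level manager is 2 steps up the chain, i.e. position 0: Judy.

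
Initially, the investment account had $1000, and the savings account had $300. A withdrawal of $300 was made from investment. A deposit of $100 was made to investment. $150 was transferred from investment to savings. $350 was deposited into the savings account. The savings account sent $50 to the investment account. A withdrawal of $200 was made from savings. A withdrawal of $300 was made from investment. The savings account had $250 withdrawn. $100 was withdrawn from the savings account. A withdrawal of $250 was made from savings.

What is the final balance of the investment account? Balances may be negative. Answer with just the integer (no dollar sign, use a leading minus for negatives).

Tracking account balances step by step:
Start: investment=1000, savings=300
Event 1 (withdraw 300 from investment): investment: 1000 - 300 = 700. Balances: investment=700, savings=300
Event 2 (deposit 100 to investment): investment: 700 + 100 = 800. Balances: investment=800, savings=300
Event 3 (transfer 150 investment -> savings): investment: 800 - 150 = 650, savings: 300 + 150 = 450. Balances: investment=650, savings=450
Event 4 (deposit 350 to savings): savings: 450 + 350 = 800. Balances: investment=650, savings=800
Event 5 (transfer 50 savings -> investment): savings: 800 - 50 = 750, investment: 650 + 50 = 700. Balances: investment=700, savings=750
Event 6 (withdraw 200 from savings): savings: 750 - 200 = 550. Balances: investment=700, savings=550
Event 7 (withdraw 300 from investment): investment: 700 - 300 = 400. Balances: investment=400, savings=550
Event 8 (withdraw 250 from savings): savings: 550 - 250 = 300. Balances: investment=400, savings=300
Event 9 (withdraw 100 from savings): savings: 300 - 100 = 200. Balances: investment=400, savings=200
Event 10 (withdraw 250 from savings): savings: 200 - 250 = -50. Balances: investment=400, savings=-50

Final balance of investment: 400

Answer: 400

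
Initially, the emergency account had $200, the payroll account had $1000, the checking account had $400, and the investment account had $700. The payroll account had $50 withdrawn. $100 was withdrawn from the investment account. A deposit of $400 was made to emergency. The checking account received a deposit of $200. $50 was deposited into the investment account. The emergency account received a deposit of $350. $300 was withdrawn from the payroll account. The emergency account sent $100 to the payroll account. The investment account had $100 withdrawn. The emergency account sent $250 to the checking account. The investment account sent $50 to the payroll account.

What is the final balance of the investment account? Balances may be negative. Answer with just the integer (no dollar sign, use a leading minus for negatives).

Answer: 500

Derivation:
Tracking account balances step by step:
Start: emergency=200, payroll=1000, checking=400, investment=700
Event 1 (withdraw 50 from payroll): payroll: 1000 - 50 = 950. Balances: emergency=200, payroll=950, checking=400, investment=700
Event 2 (withdraw 100 from investment): investment: 700 - 100 = 600. Balances: emergency=200, payroll=950, checking=400, investment=600
Event 3 (deposit 400 to emergency): emergency: 200 + 400 = 600. Balances: emergency=600, payroll=950, checking=400, investment=600
Event 4 (deposit 200 to checking): checking: 400 + 200 = 600. Balances: emergency=600, payroll=950, checking=600, investment=600
Event 5 (deposit 50 to investment): investment: 600 + 50 = 650. Balances: emergency=600, payroll=950, checking=600, investment=650
Event 6 (deposit 350 to emergency): emergency: 600 + 350 = 950. Balances: emergency=950, payroll=950, checking=600, investment=650
Event 7 (withdraw 300 from payroll): payroll: 950 - 300 = 650. Balances: emergency=950, payroll=650, checking=600, investment=650
Event 8 (transfer 100 emergency -> payroll): emergency: 950 - 100 = 850, payroll: 650 + 100 = 750. Balances: emergency=850, payroll=750, checking=600, investment=650
Event 9 (withdraw 100 from investment): investment: 650 - 100 = 550. Balances: emergency=850, payroll=750, checking=600, investment=550
Event 10 (transfer 250 emergency -> checking): emergency: 850 - 250 = 600, checking: 600 + 250 = 850. Balances: emergency=600, payroll=750, checking=850, investment=550
Event 11 (transfer 50 investment -> payroll): investment: 550 - 50 = 500, payroll: 750 + 50 = 800. Balances: emergency=600, payroll=800, checking=850, investment=500

Final balance of investment: 500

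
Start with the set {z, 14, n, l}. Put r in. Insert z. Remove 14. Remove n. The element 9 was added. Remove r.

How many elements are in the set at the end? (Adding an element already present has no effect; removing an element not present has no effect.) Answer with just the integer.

Answer: 3

Derivation:
Tracking the set through each operation:
Start: {14, l, n, z}
Event 1 (add r): added. Set: {14, l, n, r, z}
Event 2 (add z): already present, no change. Set: {14, l, n, r, z}
Event 3 (remove 14): removed. Set: {l, n, r, z}
Event 4 (remove n): removed. Set: {l, r, z}
Event 5 (add 9): added. Set: {9, l, r, z}
Event 6 (remove r): removed. Set: {9, l, z}

Final set: {9, l, z} (size 3)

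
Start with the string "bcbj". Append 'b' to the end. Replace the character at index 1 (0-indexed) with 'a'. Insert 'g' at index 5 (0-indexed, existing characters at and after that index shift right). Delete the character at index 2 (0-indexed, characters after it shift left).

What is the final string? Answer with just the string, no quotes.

Applying each edit step by step:
Start: "bcbj"
Op 1 (append 'b'): "bcbj" -> "bcbjb"
Op 2 (replace idx 1: 'c' -> 'a'): "bcbjb" -> "babjb"
Op 3 (insert 'g' at idx 5): "babjb" -> "babjbg"
Op 4 (delete idx 2 = 'b'): "babjbg" -> "bajbg"

Answer: bajbg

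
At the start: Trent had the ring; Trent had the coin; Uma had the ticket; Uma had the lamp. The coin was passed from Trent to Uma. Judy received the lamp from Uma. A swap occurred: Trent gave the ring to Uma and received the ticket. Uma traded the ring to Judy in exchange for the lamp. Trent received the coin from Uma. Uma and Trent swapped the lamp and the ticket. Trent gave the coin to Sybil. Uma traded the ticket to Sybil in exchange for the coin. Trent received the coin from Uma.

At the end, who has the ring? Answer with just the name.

Tracking all object holders:
Start: ring:Trent, coin:Trent, ticket:Uma, lamp:Uma
Event 1 (give coin: Trent -> Uma). State: ring:Trent, coin:Uma, ticket:Uma, lamp:Uma
Event 2 (give lamp: Uma -> Judy). State: ring:Trent, coin:Uma, ticket:Uma, lamp:Judy
Event 3 (swap ring<->ticket: now ring:Uma, ticket:Trent). State: ring:Uma, coin:Uma, ticket:Trent, lamp:Judy
Event 4 (swap ring<->lamp: now ring:Judy, lamp:Uma). State: ring:Judy, coin:Uma, ticket:Trent, lamp:Uma
Event 5 (give coin: Uma -> Trent). State: ring:Judy, coin:Trent, ticket:Trent, lamp:Uma
Event 6 (swap lamp<->ticket: now lamp:Trent, ticket:Uma). State: ring:Judy, coin:Trent, ticket:Uma, lamp:Trent
Event 7 (give coin: Trent -> Sybil). State: ring:Judy, coin:Sybil, ticket:Uma, lamp:Trent
Event 8 (swap ticket<->coin: now ticket:Sybil, coin:Uma). State: ring:Judy, coin:Uma, ticket:Sybil, lamp:Trent
Event 9 (give coin: Uma -> Trent). State: ring:Judy, coin:Trent, ticket:Sybil, lamp:Trent

Final state: ring:Judy, coin:Trent, ticket:Sybil, lamp:Trent
The ring is held by Judy.

Answer: Judy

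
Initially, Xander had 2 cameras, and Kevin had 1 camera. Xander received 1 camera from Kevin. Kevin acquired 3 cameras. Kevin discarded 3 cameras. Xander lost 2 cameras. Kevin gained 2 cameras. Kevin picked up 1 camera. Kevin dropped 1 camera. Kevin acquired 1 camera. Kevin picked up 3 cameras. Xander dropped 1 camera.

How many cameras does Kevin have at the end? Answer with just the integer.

Tracking counts step by step:
Start: Xander=2, Kevin=1
Event 1 (Kevin -> Xander, 1): Kevin: 1 -> 0, Xander: 2 -> 3. State: Xander=3, Kevin=0
Event 2 (Kevin +3): Kevin: 0 -> 3. State: Xander=3, Kevin=3
Event 3 (Kevin -3): Kevin: 3 -> 0. State: Xander=3, Kevin=0
Event 4 (Xander -2): Xander: 3 -> 1. State: Xander=1, Kevin=0
Event 5 (Kevin +2): Kevin: 0 -> 2. State: Xander=1, Kevin=2
Event 6 (Kevin +1): Kevin: 2 -> 3. State: Xander=1, Kevin=3
Event 7 (Kevin -1): Kevin: 3 -> 2. State: Xander=1, Kevin=2
Event 8 (Kevin +1): Kevin: 2 -> 3. State: Xander=1, Kevin=3
Event 9 (Kevin +3): Kevin: 3 -> 6. State: Xander=1, Kevin=6
Event 10 (Xander -1): Xander: 1 -> 0. State: Xander=0, Kevin=6

Kevin's final count: 6

Answer: 6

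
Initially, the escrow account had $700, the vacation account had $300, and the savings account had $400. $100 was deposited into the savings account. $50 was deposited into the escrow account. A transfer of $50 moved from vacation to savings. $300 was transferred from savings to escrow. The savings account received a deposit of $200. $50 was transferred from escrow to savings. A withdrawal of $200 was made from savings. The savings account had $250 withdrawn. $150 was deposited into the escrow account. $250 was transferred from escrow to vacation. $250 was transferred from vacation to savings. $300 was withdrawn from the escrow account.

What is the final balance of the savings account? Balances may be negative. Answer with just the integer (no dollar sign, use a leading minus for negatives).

Answer: 300

Derivation:
Tracking account balances step by step:
Start: escrow=700, vacation=300, savings=400
Event 1 (deposit 100 to savings): savings: 400 + 100 = 500. Balances: escrow=700, vacation=300, savings=500
Event 2 (deposit 50 to escrow): escrow: 700 + 50 = 750. Balances: escrow=750, vacation=300, savings=500
Event 3 (transfer 50 vacation -> savings): vacation: 300 - 50 = 250, savings: 500 + 50 = 550. Balances: escrow=750, vacation=250, savings=550
Event 4 (transfer 300 savings -> escrow): savings: 550 - 300 = 250, escrow: 750 + 300 = 1050. Balances: escrow=1050, vacation=250, savings=250
Event 5 (deposit 200 to savings): savings: 250 + 200 = 450. Balances: escrow=1050, vacation=250, savings=450
Event 6 (transfer 50 escrow -> savings): escrow: 1050 - 50 = 1000, savings: 450 + 50 = 500. Balances: escrow=1000, vacation=250, savings=500
Event 7 (withdraw 200 from savings): savings: 500 - 200 = 300. Balances: escrow=1000, vacation=250, savings=300
Event 8 (withdraw 250 from savings): savings: 300 - 250 = 50. Balances: escrow=1000, vacation=250, savings=50
Event 9 (deposit 150 to escrow): escrow: 1000 + 150 = 1150. Balances: escrow=1150, vacation=250, savings=50
Event 10 (transfer 250 escrow -> vacation): escrow: 1150 - 250 = 900, vacation: 250 + 250 = 500. Balances: escrow=900, vacation=500, savings=50
Event 11 (transfer 250 vacation -> savings): vacation: 500 - 250 = 250, savings: 50 + 250 = 300. Balances: escrow=900, vacation=250, savings=300
Event 12 (withdraw 300 from escrow): escrow: 900 - 300 = 600. Balances: escrow=600, vacation=250, savings=300

Final balance of savings: 300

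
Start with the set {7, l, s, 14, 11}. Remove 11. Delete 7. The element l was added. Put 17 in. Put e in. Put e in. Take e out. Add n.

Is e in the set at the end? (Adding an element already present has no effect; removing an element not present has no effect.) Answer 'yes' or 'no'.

Tracking the set through each operation:
Start: {11, 14, 7, l, s}
Event 1 (remove 11): removed. Set: {14, 7, l, s}
Event 2 (remove 7): removed. Set: {14, l, s}
Event 3 (add l): already present, no change. Set: {14, l, s}
Event 4 (add 17): added. Set: {14, 17, l, s}
Event 5 (add e): added. Set: {14, 17, e, l, s}
Event 6 (add e): already present, no change. Set: {14, 17, e, l, s}
Event 7 (remove e): removed. Set: {14, 17, l, s}
Event 8 (add n): added. Set: {14, 17, l, n, s}

Final set: {14, 17, l, n, s} (size 5)
e is NOT in the final set.

Answer: no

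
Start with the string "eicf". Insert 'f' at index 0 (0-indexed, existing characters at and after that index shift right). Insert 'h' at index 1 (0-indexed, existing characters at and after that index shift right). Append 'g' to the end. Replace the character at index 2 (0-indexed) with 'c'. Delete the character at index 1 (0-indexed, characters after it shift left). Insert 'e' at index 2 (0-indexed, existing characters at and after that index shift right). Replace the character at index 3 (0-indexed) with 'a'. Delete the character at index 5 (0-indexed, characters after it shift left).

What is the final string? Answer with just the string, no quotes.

Applying each edit step by step:
Start: "eicf"
Op 1 (insert 'f' at idx 0): "eicf" -> "feicf"
Op 2 (insert 'h' at idx 1): "feicf" -> "fheicf"
Op 3 (append 'g'): "fheicf" -> "fheicfg"
Op 4 (replace idx 2: 'e' -> 'c'): "fheicfg" -> "fhcicfg"
Op 5 (delete idx 1 = 'h'): "fhcicfg" -> "fcicfg"
Op 6 (insert 'e' at idx 2): "fcicfg" -> "fceicfg"
Op 7 (replace idx 3: 'i' -> 'a'): "fceicfg" -> "fceacfg"
Op 8 (delete idx 5 = 'f'): "fceacfg" -> "fceacg"

Answer: fceacg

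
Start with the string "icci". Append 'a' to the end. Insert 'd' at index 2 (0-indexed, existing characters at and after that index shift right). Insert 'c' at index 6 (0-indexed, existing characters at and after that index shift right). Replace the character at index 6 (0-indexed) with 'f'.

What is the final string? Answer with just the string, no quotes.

Applying each edit step by step:
Start: "icci"
Op 1 (append 'a'): "icci" -> "iccia"
Op 2 (insert 'd' at idx 2): "iccia" -> "icdcia"
Op 3 (insert 'c' at idx 6): "icdcia" -> "icdciac"
Op 4 (replace idx 6: 'c' -> 'f'): "icdciac" -> "icdciaf"

Answer: icdciaf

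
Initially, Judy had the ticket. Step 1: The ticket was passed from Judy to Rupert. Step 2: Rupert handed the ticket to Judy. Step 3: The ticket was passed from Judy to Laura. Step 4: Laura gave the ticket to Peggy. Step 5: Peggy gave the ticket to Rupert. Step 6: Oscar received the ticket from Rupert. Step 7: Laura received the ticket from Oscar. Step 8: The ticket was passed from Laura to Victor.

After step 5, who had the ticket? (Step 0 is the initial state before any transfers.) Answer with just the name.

Answer: Rupert

Derivation:
Tracking the ticket holder through step 5:
After step 0 (start): Judy
After step 1: Rupert
After step 2: Judy
After step 3: Laura
After step 4: Peggy
After step 5: Rupert

At step 5, the holder is Rupert.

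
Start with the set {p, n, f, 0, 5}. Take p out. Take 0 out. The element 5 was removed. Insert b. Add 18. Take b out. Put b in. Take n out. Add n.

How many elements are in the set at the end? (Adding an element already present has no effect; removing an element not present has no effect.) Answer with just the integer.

Answer: 4

Derivation:
Tracking the set through each operation:
Start: {0, 5, f, n, p}
Event 1 (remove p): removed. Set: {0, 5, f, n}
Event 2 (remove 0): removed. Set: {5, f, n}
Event 3 (remove 5): removed. Set: {f, n}
Event 4 (add b): added. Set: {b, f, n}
Event 5 (add 18): added. Set: {18, b, f, n}
Event 6 (remove b): removed. Set: {18, f, n}
Event 7 (add b): added. Set: {18, b, f, n}
Event 8 (remove n): removed. Set: {18, b, f}
Event 9 (add n): added. Set: {18, b, f, n}

Final set: {18, b, f, n} (size 4)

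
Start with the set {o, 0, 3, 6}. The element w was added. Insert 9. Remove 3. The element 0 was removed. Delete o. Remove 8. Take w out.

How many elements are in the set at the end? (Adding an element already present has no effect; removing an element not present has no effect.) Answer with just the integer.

Answer: 2

Derivation:
Tracking the set through each operation:
Start: {0, 3, 6, o}
Event 1 (add w): added. Set: {0, 3, 6, o, w}
Event 2 (add 9): added. Set: {0, 3, 6, 9, o, w}
Event 3 (remove 3): removed. Set: {0, 6, 9, o, w}
Event 4 (remove 0): removed. Set: {6, 9, o, w}
Event 5 (remove o): removed. Set: {6, 9, w}
Event 6 (remove 8): not present, no change. Set: {6, 9, w}
Event 7 (remove w): removed. Set: {6, 9}

Final set: {6, 9} (size 2)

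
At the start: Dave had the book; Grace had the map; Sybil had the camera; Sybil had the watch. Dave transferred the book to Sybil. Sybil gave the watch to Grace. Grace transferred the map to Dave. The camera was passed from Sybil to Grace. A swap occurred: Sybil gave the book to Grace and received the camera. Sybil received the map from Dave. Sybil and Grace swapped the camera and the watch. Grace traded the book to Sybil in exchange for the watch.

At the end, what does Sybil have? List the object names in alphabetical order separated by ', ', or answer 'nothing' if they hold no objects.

Answer: book, map

Derivation:
Tracking all object holders:
Start: book:Dave, map:Grace, camera:Sybil, watch:Sybil
Event 1 (give book: Dave -> Sybil). State: book:Sybil, map:Grace, camera:Sybil, watch:Sybil
Event 2 (give watch: Sybil -> Grace). State: book:Sybil, map:Grace, camera:Sybil, watch:Grace
Event 3 (give map: Grace -> Dave). State: book:Sybil, map:Dave, camera:Sybil, watch:Grace
Event 4 (give camera: Sybil -> Grace). State: book:Sybil, map:Dave, camera:Grace, watch:Grace
Event 5 (swap book<->camera: now book:Grace, camera:Sybil). State: book:Grace, map:Dave, camera:Sybil, watch:Grace
Event 6 (give map: Dave -> Sybil). State: book:Grace, map:Sybil, camera:Sybil, watch:Grace
Event 7 (swap camera<->watch: now camera:Grace, watch:Sybil). State: book:Grace, map:Sybil, camera:Grace, watch:Sybil
Event 8 (swap book<->watch: now book:Sybil, watch:Grace). State: book:Sybil, map:Sybil, camera:Grace, watch:Grace

Final state: book:Sybil, map:Sybil, camera:Grace, watch:Grace
Sybil holds: book, map.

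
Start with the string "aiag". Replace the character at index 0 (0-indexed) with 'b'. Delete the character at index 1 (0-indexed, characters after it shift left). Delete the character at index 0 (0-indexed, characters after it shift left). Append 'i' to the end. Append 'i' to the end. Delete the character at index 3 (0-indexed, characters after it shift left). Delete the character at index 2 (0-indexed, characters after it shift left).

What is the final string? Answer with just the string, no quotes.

Applying each edit step by step:
Start: "aiag"
Op 1 (replace idx 0: 'a' -> 'b'): "aiag" -> "biag"
Op 2 (delete idx 1 = 'i'): "biag" -> "bag"
Op 3 (delete idx 0 = 'b'): "bag" -> "ag"
Op 4 (append 'i'): "ag" -> "agi"
Op 5 (append 'i'): "agi" -> "agii"
Op 6 (delete idx 3 = 'i'): "agii" -> "agi"
Op 7 (delete idx 2 = 'i'): "agi" -> "ag"

Answer: ag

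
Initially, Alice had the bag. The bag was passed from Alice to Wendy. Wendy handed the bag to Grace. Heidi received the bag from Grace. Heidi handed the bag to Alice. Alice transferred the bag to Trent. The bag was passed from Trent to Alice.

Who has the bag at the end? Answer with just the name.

Answer: Alice

Derivation:
Tracking the bag through each event:
Start: Alice has the bag.
After event 1: Wendy has the bag.
After event 2: Grace has the bag.
After event 3: Heidi has the bag.
After event 4: Alice has the bag.
After event 5: Trent has the bag.
After event 6: Alice has the bag.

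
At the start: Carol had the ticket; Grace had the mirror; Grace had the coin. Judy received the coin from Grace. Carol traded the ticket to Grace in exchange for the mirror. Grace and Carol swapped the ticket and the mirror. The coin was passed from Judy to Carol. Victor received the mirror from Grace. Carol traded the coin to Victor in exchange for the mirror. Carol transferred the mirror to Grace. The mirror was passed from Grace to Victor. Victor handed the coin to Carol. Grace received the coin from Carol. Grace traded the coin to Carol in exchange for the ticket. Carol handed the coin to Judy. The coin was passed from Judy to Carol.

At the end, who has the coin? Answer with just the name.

Answer: Carol

Derivation:
Tracking all object holders:
Start: ticket:Carol, mirror:Grace, coin:Grace
Event 1 (give coin: Grace -> Judy). State: ticket:Carol, mirror:Grace, coin:Judy
Event 2 (swap ticket<->mirror: now ticket:Grace, mirror:Carol). State: ticket:Grace, mirror:Carol, coin:Judy
Event 3 (swap ticket<->mirror: now ticket:Carol, mirror:Grace). State: ticket:Carol, mirror:Grace, coin:Judy
Event 4 (give coin: Judy -> Carol). State: ticket:Carol, mirror:Grace, coin:Carol
Event 5 (give mirror: Grace -> Victor). State: ticket:Carol, mirror:Victor, coin:Carol
Event 6 (swap coin<->mirror: now coin:Victor, mirror:Carol). State: ticket:Carol, mirror:Carol, coin:Victor
Event 7 (give mirror: Carol -> Grace). State: ticket:Carol, mirror:Grace, coin:Victor
Event 8 (give mirror: Grace -> Victor). State: ticket:Carol, mirror:Victor, coin:Victor
Event 9 (give coin: Victor -> Carol). State: ticket:Carol, mirror:Victor, coin:Carol
Event 10 (give coin: Carol -> Grace). State: ticket:Carol, mirror:Victor, coin:Grace
Event 11 (swap coin<->ticket: now coin:Carol, ticket:Grace). State: ticket:Grace, mirror:Victor, coin:Carol
Event 12 (give coin: Carol -> Judy). State: ticket:Grace, mirror:Victor, coin:Judy
Event 13 (give coin: Judy -> Carol). State: ticket:Grace, mirror:Victor, coin:Carol

Final state: ticket:Grace, mirror:Victor, coin:Carol
The coin is held by Carol.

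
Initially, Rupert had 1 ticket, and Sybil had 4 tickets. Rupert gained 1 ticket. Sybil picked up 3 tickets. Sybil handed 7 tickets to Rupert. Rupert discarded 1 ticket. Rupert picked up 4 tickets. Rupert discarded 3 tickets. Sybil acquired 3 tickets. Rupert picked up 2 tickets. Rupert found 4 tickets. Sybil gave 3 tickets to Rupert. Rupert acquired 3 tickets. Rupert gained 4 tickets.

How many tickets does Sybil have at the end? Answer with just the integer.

Tracking counts step by step:
Start: Rupert=1, Sybil=4
Event 1 (Rupert +1): Rupert: 1 -> 2. State: Rupert=2, Sybil=4
Event 2 (Sybil +3): Sybil: 4 -> 7. State: Rupert=2, Sybil=7
Event 3 (Sybil -> Rupert, 7): Sybil: 7 -> 0, Rupert: 2 -> 9. State: Rupert=9, Sybil=0
Event 4 (Rupert -1): Rupert: 9 -> 8. State: Rupert=8, Sybil=0
Event 5 (Rupert +4): Rupert: 8 -> 12. State: Rupert=12, Sybil=0
Event 6 (Rupert -3): Rupert: 12 -> 9. State: Rupert=9, Sybil=0
Event 7 (Sybil +3): Sybil: 0 -> 3. State: Rupert=9, Sybil=3
Event 8 (Rupert +2): Rupert: 9 -> 11. State: Rupert=11, Sybil=3
Event 9 (Rupert +4): Rupert: 11 -> 15. State: Rupert=15, Sybil=3
Event 10 (Sybil -> Rupert, 3): Sybil: 3 -> 0, Rupert: 15 -> 18. State: Rupert=18, Sybil=0
Event 11 (Rupert +3): Rupert: 18 -> 21. State: Rupert=21, Sybil=0
Event 12 (Rupert +4): Rupert: 21 -> 25. State: Rupert=25, Sybil=0

Sybil's final count: 0

Answer: 0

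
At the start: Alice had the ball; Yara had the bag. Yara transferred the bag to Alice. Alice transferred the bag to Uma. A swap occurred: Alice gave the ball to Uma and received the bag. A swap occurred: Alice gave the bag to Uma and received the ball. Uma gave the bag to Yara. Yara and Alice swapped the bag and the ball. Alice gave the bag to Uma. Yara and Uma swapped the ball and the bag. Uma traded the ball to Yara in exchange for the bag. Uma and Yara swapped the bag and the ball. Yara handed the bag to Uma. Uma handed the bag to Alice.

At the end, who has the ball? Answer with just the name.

Answer: Uma

Derivation:
Tracking all object holders:
Start: ball:Alice, bag:Yara
Event 1 (give bag: Yara -> Alice). State: ball:Alice, bag:Alice
Event 2 (give bag: Alice -> Uma). State: ball:Alice, bag:Uma
Event 3 (swap ball<->bag: now ball:Uma, bag:Alice). State: ball:Uma, bag:Alice
Event 4 (swap bag<->ball: now bag:Uma, ball:Alice). State: ball:Alice, bag:Uma
Event 5 (give bag: Uma -> Yara). State: ball:Alice, bag:Yara
Event 6 (swap bag<->ball: now bag:Alice, ball:Yara). State: ball:Yara, bag:Alice
Event 7 (give bag: Alice -> Uma). State: ball:Yara, bag:Uma
Event 8 (swap ball<->bag: now ball:Uma, bag:Yara). State: ball:Uma, bag:Yara
Event 9 (swap ball<->bag: now ball:Yara, bag:Uma). State: ball:Yara, bag:Uma
Event 10 (swap bag<->ball: now bag:Yara, ball:Uma). State: ball:Uma, bag:Yara
Event 11 (give bag: Yara -> Uma). State: ball:Uma, bag:Uma
Event 12 (give bag: Uma -> Alice). State: ball:Uma, bag:Alice

Final state: ball:Uma, bag:Alice
The ball is held by Uma.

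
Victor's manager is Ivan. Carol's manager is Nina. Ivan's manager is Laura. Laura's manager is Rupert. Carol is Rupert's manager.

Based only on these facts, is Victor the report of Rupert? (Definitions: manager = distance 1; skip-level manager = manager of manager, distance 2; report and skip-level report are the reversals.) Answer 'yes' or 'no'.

Answer: no

Derivation:
Reconstructing the manager chain from the given facts:
  Nina -> Carol -> Rupert -> Laura -> Ivan -> Victor
(each arrow means 'manager of the next')
Positions in the chain (0 = top):
  position of Nina: 0
  position of Carol: 1
  position of Rupert: 2
  position of Laura: 3
  position of Ivan: 4
  position of Victor: 5

Victor is at position 5, Rupert is at position 2; signed distance (j - i) = -3.
'report' requires j - i = -1. Actual distance is -3, so the relation does NOT hold.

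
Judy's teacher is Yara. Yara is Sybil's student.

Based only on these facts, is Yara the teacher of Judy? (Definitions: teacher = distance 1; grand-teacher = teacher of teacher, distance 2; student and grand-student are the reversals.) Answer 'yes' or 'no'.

Reconstructing the teacher chain from the given facts:
  Sybil -> Yara -> Judy
(each arrow means 'teacher of the next')
Positions in the chain (0 = top):
  position of Sybil: 0
  position of Yara: 1
  position of Judy: 2

Yara is at position 1, Judy is at position 2; signed distance (j - i) = 1.
'teacher' requires j - i = 1. Actual distance is 1, so the relation HOLDS.

Answer: yes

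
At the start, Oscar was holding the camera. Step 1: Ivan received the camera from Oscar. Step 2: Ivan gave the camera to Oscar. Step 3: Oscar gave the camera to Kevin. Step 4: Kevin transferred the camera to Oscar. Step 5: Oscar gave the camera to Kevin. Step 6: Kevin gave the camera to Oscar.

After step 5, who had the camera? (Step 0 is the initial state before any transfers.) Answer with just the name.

Answer: Kevin

Derivation:
Tracking the camera holder through step 5:
After step 0 (start): Oscar
After step 1: Ivan
After step 2: Oscar
After step 3: Kevin
After step 4: Oscar
After step 5: Kevin

At step 5, the holder is Kevin.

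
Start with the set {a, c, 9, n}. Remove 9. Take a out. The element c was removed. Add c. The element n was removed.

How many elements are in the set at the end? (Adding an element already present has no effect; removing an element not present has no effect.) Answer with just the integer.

Answer: 1

Derivation:
Tracking the set through each operation:
Start: {9, a, c, n}
Event 1 (remove 9): removed. Set: {a, c, n}
Event 2 (remove a): removed. Set: {c, n}
Event 3 (remove c): removed. Set: {n}
Event 4 (add c): added. Set: {c, n}
Event 5 (remove n): removed. Set: {c}

Final set: {c} (size 1)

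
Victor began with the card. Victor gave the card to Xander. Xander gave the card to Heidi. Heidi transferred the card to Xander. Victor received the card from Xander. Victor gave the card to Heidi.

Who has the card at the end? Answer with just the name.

Answer: Heidi

Derivation:
Tracking the card through each event:
Start: Victor has the card.
After event 1: Xander has the card.
After event 2: Heidi has the card.
After event 3: Xander has the card.
After event 4: Victor has the card.
After event 5: Heidi has the card.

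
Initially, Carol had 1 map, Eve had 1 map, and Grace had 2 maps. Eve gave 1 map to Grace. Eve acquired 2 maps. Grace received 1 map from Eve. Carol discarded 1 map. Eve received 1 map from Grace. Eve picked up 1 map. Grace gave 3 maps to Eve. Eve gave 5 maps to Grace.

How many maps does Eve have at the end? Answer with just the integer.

Tracking counts step by step:
Start: Carol=1, Eve=1, Grace=2
Event 1 (Eve -> Grace, 1): Eve: 1 -> 0, Grace: 2 -> 3. State: Carol=1, Eve=0, Grace=3
Event 2 (Eve +2): Eve: 0 -> 2. State: Carol=1, Eve=2, Grace=3
Event 3 (Eve -> Grace, 1): Eve: 2 -> 1, Grace: 3 -> 4. State: Carol=1, Eve=1, Grace=4
Event 4 (Carol -1): Carol: 1 -> 0. State: Carol=0, Eve=1, Grace=4
Event 5 (Grace -> Eve, 1): Grace: 4 -> 3, Eve: 1 -> 2. State: Carol=0, Eve=2, Grace=3
Event 6 (Eve +1): Eve: 2 -> 3. State: Carol=0, Eve=3, Grace=3
Event 7 (Grace -> Eve, 3): Grace: 3 -> 0, Eve: 3 -> 6. State: Carol=0, Eve=6, Grace=0
Event 8 (Eve -> Grace, 5): Eve: 6 -> 1, Grace: 0 -> 5. State: Carol=0, Eve=1, Grace=5

Eve's final count: 1

Answer: 1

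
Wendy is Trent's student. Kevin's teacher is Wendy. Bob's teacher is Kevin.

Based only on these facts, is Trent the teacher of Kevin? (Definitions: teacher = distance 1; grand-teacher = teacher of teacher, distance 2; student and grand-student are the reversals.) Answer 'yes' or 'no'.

Answer: no

Derivation:
Reconstructing the teacher chain from the given facts:
  Trent -> Wendy -> Kevin -> Bob
(each arrow means 'teacher of the next')
Positions in the chain (0 = top):
  position of Trent: 0
  position of Wendy: 1
  position of Kevin: 2
  position of Bob: 3

Trent is at position 0, Kevin is at position 2; signed distance (j - i) = 2.
'teacher' requires j - i = 1. Actual distance is 2, so the relation does NOT hold.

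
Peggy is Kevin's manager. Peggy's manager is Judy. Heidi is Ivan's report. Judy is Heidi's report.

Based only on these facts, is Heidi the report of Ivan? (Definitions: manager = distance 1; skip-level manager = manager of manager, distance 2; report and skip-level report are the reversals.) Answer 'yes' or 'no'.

Reconstructing the manager chain from the given facts:
  Ivan -> Heidi -> Judy -> Peggy -> Kevin
(each arrow means 'manager of the next')
Positions in the chain (0 = top):
  position of Ivan: 0
  position of Heidi: 1
  position of Judy: 2
  position of Peggy: 3
  position of Kevin: 4

Heidi is at position 1, Ivan is at position 0; signed distance (j - i) = -1.
'report' requires j - i = -1. Actual distance is -1, so the relation HOLDS.

Answer: yes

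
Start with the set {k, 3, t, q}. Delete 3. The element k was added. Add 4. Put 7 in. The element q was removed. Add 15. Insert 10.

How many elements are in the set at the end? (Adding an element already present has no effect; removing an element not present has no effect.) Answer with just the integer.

Tracking the set through each operation:
Start: {3, k, q, t}
Event 1 (remove 3): removed. Set: {k, q, t}
Event 2 (add k): already present, no change. Set: {k, q, t}
Event 3 (add 4): added. Set: {4, k, q, t}
Event 4 (add 7): added. Set: {4, 7, k, q, t}
Event 5 (remove q): removed. Set: {4, 7, k, t}
Event 6 (add 15): added. Set: {15, 4, 7, k, t}
Event 7 (add 10): added. Set: {10, 15, 4, 7, k, t}

Final set: {10, 15, 4, 7, k, t} (size 6)

Answer: 6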